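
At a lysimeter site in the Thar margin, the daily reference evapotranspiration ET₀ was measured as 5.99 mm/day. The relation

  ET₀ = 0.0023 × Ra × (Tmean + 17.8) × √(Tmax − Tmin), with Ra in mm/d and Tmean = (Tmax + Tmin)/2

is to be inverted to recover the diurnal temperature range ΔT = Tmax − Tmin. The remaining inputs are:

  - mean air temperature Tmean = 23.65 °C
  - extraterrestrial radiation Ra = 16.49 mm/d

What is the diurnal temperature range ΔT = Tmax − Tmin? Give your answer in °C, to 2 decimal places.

14.52 °C

√ΔT = ET₀ / [0.0023 × Ra × (Tmean+17.8)] = 5.99 / (0.0023 × 16.49 × 41.45) = 3.8103
ΔT = 3.8103² = 14.518 °C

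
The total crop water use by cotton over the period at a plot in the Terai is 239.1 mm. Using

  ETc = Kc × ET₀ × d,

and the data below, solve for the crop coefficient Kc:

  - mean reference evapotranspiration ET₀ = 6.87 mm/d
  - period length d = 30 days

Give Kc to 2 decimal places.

ETc = Kc × ET₀ × d  ⇒  Kc = ETc / (ET₀ × d)
Kc = 239.1 / (6.87 × 30) = 239.1 / 206.10 = 1.1601

1.16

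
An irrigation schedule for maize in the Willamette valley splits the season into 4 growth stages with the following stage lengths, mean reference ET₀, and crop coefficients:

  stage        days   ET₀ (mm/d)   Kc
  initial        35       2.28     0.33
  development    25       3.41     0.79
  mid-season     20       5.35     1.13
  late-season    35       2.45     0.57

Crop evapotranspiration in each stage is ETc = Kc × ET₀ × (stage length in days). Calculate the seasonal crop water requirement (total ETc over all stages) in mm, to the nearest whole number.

263 mm

initial: 0.33 × 2.28 × 35 = 26.33 mm
development: 0.79 × 3.41 × 25 = 67.35 mm
mid-season: 1.13 × 5.35 × 20 = 120.91 mm
late-season: 0.57 × 2.45 × 35 = 48.88 mm
Seasonal total = 263.47 mm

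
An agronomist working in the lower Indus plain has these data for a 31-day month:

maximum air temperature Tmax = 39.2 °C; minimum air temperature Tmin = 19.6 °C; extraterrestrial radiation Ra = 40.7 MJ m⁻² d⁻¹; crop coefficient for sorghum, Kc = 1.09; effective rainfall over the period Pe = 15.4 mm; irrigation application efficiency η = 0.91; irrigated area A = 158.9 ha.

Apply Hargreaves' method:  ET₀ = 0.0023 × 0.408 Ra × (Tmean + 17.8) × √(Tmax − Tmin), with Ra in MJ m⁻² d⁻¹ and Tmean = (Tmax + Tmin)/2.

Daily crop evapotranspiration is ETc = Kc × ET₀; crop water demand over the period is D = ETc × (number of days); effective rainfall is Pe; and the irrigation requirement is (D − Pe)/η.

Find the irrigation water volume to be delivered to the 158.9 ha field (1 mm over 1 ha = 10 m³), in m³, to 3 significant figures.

Tmean = (39.2 + 19.6)/2 = 29.40 °C
0.408 Ra = 0.408 × 40.7 = 16.6056 mm/d equivalent
ET₀ = 0.0023 × 16.6056 × (29.40 + 17.8) × √19.6 = 0.0023 × 16.6056 × 47.20 × 4.4272 = 7.9809 mm/d
ETc = Kc × ET₀ = 1.09 × 7.9809 = 8.6992 mm/d
Crop demand D = ETc × 31 d = 8.6992 × 31 = 269.675 mm
D − Pe = 269.675 − 15.4 = 254.275 mm
Gross irrigation = 254.275 / 0.91 = 279.423 mm
Volume = 279.423 mm × 158.9 ha × 10 = 444003.1 m³

444000 m³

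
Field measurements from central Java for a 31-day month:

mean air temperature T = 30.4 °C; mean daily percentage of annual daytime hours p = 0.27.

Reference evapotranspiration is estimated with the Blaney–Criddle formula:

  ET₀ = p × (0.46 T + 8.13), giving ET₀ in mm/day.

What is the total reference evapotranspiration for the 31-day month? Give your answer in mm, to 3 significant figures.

ET₀ = 0.27 × (0.46 × 30.4 + 8.13) = 0.27 × 22.114 = 5.9708 mm/d
Monthly total = 5.9708 × 31 = 185.095 mm

185 mm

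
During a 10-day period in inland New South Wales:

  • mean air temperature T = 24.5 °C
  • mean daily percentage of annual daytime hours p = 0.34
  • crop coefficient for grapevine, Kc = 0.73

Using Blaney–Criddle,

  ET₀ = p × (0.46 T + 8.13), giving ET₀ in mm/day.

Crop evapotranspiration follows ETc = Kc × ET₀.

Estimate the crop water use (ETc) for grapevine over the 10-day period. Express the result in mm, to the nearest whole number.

48 mm

ET₀ = 0.34 × (0.46 × 24.5 + 8.13) = 0.34 × 19.400 = 6.5960 mm/d
ETc = Kc × ET₀ = 0.73 × 6.5960 = 4.8151 mm/d
Over 10 days: 4.8151 × 10 = 48.151 mm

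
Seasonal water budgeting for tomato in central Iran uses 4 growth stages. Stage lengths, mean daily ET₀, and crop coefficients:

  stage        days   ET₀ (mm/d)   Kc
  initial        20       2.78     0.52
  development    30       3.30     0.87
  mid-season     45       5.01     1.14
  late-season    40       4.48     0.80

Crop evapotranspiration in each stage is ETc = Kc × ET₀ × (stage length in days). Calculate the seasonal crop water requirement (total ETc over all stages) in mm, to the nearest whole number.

initial: 0.52 × 2.78 × 20 = 28.91 mm
development: 0.87 × 3.30 × 30 = 86.13 mm
mid-season: 1.14 × 5.01 × 45 = 257.01 mm
late-season: 0.80 × 4.48 × 40 = 143.36 mm
Seasonal total = 515.41 mm

515 mm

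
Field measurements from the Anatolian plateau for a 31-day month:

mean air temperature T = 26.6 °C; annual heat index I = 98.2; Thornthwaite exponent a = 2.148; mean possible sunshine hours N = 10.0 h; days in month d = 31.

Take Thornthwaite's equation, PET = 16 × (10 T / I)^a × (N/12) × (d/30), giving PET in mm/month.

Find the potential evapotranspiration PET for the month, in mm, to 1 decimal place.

117.2 mm

10T/I = 10 × 26.6 / 98.2 = 2.7088
(10T/I)^a = 2.7088^2.148 = 8.5036
Uncorrected PET = 16 × 8.5036 = 136.058 mm
Correction = (N/12)(d/30) = (10.0/12)(31/30) = 0.8611
PET = 136.058 × 0.8611 = 117.160 mm/month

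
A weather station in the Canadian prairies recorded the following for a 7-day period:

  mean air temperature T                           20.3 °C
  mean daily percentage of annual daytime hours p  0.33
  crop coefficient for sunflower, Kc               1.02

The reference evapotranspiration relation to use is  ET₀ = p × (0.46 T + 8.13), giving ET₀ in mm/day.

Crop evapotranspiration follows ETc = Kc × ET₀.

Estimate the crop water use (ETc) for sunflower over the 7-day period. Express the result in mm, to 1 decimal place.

41.2 mm

ET₀ = 0.33 × (0.46 × 20.3 + 8.13) = 0.33 × 17.468 = 5.7644 mm/d
ETc = Kc × ET₀ = 1.02 × 5.7644 = 5.8797 mm/d
Over 7 days: 5.8797 × 7 = 41.158 mm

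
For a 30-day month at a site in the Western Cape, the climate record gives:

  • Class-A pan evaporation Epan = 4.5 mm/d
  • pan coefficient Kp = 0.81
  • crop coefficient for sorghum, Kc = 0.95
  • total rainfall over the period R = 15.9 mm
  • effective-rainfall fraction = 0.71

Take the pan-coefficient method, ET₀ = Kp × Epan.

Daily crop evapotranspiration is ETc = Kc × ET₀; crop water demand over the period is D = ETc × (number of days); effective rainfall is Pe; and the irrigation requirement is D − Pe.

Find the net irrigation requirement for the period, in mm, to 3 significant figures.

ET₀ = 0.81 × 4.5 = 3.6450 mm/d
ETc = Kc × ET₀ = 0.95 × 3.6450 = 3.4628 mm/d
Crop demand D = ETc × 30 d = 3.4628 × 30 = 103.884 mm
Pe = 0.71 × 15.9 = 11.289 mm
D − Pe = 103.884 − 11.289 = 92.595 mm

92.6 mm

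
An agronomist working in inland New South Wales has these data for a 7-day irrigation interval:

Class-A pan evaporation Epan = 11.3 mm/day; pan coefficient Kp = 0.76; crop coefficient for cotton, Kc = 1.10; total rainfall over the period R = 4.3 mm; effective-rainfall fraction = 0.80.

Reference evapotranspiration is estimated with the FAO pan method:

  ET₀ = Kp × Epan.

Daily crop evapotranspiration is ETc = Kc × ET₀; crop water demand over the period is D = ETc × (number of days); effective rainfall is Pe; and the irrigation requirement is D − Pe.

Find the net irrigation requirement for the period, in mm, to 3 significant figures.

ET₀ = 0.76 × 11.3 = 8.5880 mm/d
ETc = Kc × ET₀ = 1.10 × 8.5880 = 9.4468 mm/d
Crop demand D = ETc × 7 d = 9.4468 × 7 = 66.128 mm
Pe = 0.80 × 4.3 = 3.440 mm
D − Pe = 66.128 − 3.440 = 62.688 mm

62.7 mm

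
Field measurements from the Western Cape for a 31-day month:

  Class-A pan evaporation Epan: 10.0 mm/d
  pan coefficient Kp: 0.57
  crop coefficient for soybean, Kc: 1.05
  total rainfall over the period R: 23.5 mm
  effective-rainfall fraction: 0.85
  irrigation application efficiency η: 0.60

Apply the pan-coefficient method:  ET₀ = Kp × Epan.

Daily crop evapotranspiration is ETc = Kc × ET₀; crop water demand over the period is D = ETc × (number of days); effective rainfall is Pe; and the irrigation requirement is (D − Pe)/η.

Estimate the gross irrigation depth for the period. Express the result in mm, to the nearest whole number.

ET₀ = 0.57 × 10.0 = 5.7000 mm/d
ETc = Kc × ET₀ = 1.05 × 5.7000 = 5.9850 mm/d
Crop demand D = ETc × 31 d = 5.9850 × 31 = 185.535 mm
Pe = 0.85 × 23.5 = 19.975 mm
D − Pe = 185.535 − 19.975 = 165.560 mm
Gross irrigation = 165.560 / 0.60 = 275.933 mm

276 mm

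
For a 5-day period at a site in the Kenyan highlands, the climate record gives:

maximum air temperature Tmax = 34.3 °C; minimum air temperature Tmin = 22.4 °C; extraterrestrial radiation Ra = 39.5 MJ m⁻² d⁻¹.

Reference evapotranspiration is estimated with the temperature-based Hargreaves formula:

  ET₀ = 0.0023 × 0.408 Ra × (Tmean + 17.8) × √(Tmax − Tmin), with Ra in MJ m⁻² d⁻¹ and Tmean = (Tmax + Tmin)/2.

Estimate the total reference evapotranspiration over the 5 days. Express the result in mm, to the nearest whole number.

30 mm

Tmean = (34.3 + 22.4)/2 = 28.35 °C
0.408 Ra = 0.408 × 39.5 = 16.1160 mm/d equivalent
ET₀ = 0.0023 × 16.1160 × (28.35 + 17.8) × √11.9 = 0.0023 × 16.1160 × 46.15 × 3.4496 = 5.9010 mm/d
Over 5 days: 5.9010 × 5 = 29.505 mm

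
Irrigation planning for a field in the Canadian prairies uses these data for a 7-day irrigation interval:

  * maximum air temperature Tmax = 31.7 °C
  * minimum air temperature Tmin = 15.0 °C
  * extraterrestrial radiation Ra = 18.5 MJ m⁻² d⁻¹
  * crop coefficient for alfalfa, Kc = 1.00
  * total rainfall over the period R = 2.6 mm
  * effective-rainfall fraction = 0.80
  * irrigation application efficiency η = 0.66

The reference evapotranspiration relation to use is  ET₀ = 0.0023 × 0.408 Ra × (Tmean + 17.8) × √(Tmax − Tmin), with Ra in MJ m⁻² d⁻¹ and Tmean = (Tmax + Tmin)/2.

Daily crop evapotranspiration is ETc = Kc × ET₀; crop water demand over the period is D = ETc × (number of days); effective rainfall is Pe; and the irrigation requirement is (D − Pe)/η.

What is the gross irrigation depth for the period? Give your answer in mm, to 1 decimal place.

27.8 mm

Tmean = (31.7 + 15.0)/2 = 23.35 °C
0.408 Ra = 0.408 × 18.5 = 7.5480 mm/d equivalent
ET₀ = 0.0023 × 7.5480 × (23.35 + 17.8) × √16.7 = 0.0023 × 7.5480 × 41.15 × 4.0866 = 2.9194 mm/d
ETc = Kc × ET₀ = 1.00 × 2.9194 = 2.9194 mm/d
Crop demand D = ETc × 7 d = 2.9194 × 7 = 20.436 mm
Pe = 0.80 × 2.6 = 2.080 mm
D − Pe = 20.436 − 2.080 = 18.356 mm
Gross irrigation = 18.356 / 0.66 = 27.812 mm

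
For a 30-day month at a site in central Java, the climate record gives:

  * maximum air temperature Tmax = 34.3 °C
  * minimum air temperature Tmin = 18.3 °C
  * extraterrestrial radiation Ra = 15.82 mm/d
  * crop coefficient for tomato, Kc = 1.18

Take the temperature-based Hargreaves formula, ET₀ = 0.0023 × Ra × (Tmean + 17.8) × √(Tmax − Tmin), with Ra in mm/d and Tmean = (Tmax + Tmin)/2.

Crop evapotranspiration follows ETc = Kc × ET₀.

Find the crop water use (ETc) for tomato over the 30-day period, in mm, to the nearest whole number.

227 mm

Tmean = (34.3 + 18.3)/2 = 26.30 °C
ET₀ = 0.0023 × 15.82 × (26.30 + 17.8) × √16.0 = 0.0023 × 15.82 × 44.10 × 4.0000 = 6.4185 mm/d
ETc = Kc × ET₀ = 1.18 × 6.4185 = 7.5738 mm/d
Over 30 days: 7.5738 × 30 = 227.214 mm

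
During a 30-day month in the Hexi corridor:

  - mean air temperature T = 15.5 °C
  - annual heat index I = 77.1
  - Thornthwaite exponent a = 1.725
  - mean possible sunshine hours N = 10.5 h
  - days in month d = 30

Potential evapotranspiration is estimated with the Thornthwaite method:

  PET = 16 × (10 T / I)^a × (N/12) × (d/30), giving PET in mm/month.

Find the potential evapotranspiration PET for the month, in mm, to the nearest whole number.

47 mm

10T/I = 10 × 15.5 / 77.1 = 2.0104
(10T/I)^a = 2.0104^1.725 = 3.3355
Uncorrected PET = 16 × 3.3355 = 53.368 mm
Correction = (N/12)(d/30) = (10.5/12)(30/30) = 0.8750
PET = 53.368 × 0.8750 = 46.697 mm/month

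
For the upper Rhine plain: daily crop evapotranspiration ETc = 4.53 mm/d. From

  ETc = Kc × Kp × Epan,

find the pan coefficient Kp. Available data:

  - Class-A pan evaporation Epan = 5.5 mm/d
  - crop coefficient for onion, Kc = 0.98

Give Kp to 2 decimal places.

ETc = Kc × Kp × Epan  ⇒  Kp = ETc / (Kc × Epan)
Kp = 4.53 / (0.98 × 5.5) = 4.53 / 5.390 = 0.8404

0.84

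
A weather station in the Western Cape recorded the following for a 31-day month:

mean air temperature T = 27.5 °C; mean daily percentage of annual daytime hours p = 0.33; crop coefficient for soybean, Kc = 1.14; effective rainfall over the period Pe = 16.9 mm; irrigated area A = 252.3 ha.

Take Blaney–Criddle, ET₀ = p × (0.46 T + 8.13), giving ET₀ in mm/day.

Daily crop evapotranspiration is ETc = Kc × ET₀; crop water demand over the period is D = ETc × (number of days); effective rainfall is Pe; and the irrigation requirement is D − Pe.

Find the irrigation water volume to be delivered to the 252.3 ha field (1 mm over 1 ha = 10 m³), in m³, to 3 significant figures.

ET₀ = 0.33 × (0.46 × 27.5 + 8.13) = 0.33 × 20.780 = 6.8574 mm/d
ETc = Kc × ET₀ = 1.14 × 6.8574 = 7.8174 mm/d
Crop demand D = ETc × 31 d = 7.8174 × 31 = 242.339 mm
D − Pe = 242.339 − 16.9 = 225.439 mm
Volume = 225.439 mm × 252.3 ha × 10 = 568782.6 m³

569000 m³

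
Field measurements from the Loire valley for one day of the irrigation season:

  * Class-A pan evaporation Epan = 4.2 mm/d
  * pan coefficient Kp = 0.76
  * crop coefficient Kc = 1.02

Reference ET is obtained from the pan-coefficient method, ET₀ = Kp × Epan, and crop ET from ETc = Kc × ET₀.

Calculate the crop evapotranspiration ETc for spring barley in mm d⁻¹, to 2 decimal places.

ET₀ = 0.76 × 4.2 = 3.1920 mm/d
ETc = Kc × ET₀ = 1.02 × 3.1920 = 3.2558 mm/d

3.26 mm d⁻¹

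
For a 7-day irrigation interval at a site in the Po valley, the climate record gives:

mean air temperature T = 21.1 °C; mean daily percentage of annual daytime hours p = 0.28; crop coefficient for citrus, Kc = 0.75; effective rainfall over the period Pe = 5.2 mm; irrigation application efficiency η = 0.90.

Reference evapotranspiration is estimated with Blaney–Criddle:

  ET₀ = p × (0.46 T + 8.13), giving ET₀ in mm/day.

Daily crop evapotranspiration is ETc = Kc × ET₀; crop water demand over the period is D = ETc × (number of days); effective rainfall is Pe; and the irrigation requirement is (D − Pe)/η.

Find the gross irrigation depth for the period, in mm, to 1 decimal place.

ET₀ = 0.28 × (0.46 × 21.1 + 8.13) = 0.28 × 17.836 = 4.9941 mm/d
ETc = Kc × ET₀ = 0.75 × 4.9941 = 3.7456 mm/d
Crop demand D = ETc × 7 d = 3.7456 × 7 = 26.219 mm
D − Pe = 26.219 − 5.2 = 21.019 mm
Gross irrigation = 21.019 / 0.90 = 23.354 mm

23.4 mm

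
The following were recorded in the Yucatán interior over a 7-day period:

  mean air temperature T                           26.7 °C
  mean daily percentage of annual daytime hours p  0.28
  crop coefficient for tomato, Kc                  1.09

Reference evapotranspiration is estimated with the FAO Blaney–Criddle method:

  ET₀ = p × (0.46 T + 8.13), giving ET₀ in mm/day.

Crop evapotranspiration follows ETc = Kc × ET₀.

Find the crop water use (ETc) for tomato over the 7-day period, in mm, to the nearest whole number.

44 mm

ET₀ = 0.28 × (0.46 × 26.7 + 8.13) = 0.28 × 20.412 = 5.7154 mm/d
ETc = Kc × ET₀ = 1.09 × 5.7154 = 6.2298 mm/d
Over 7 days: 6.2298 × 7 = 43.609 mm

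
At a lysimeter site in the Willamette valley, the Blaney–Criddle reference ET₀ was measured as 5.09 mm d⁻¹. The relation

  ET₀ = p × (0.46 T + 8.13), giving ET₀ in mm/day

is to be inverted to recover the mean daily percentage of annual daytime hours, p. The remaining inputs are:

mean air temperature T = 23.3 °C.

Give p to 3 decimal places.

p = ET₀ / (0.46 T + 8.13) = 5.09 / (0.46 × 23.3 + 8.13) = 5.09 / 18.848 = 0.2701

0.270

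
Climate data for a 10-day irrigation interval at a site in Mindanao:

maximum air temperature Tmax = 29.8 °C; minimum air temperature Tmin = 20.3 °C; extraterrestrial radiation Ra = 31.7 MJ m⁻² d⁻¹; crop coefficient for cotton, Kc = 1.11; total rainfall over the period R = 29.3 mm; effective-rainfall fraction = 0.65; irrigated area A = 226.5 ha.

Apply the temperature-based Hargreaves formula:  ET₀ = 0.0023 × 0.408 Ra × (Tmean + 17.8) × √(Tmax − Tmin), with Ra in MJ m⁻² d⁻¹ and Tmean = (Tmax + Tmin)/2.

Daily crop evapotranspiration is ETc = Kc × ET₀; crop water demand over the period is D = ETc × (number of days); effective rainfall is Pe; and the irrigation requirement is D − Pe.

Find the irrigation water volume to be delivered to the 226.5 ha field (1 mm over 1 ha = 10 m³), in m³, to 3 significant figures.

55600 m³

Tmean = (29.8 + 20.3)/2 = 25.05 °C
0.408 Ra = 0.408 × 31.7 = 12.9336 mm/d equivalent
ET₀ = 0.0023 × 12.9336 × (25.05 + 17.8) × √9.5 = 0.0023 × 12.9336 × 42.85 × 3.0822 = 3.9288 mm/d
ETc = Kc × ET₀ = 1.11 × 3.9288 = 4.3610 mm/d
Crop demand D = ETc × 10 d = 4.3610 × 10 = 43.610 mm
Pe = 0.65 × 29.3 = 19.045 mm
D − Pe = 43.610 − 19.045 = 24.565 mm
Volume = 24.565 mm × 226.5 ha × 10 = 55639.7 m³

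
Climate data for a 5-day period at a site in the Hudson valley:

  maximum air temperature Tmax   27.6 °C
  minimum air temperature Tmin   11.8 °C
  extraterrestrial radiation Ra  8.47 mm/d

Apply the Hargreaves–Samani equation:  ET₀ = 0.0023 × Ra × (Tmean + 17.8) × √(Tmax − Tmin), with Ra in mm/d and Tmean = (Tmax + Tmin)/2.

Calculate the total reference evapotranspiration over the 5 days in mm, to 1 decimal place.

Tmean = (27.6 + 11.8)/2 = 19.70 °C
ET₀ = 0.0023 × 8.47 × (19.70 + 17.8) × √15.8 = 0.0023 × 8.47 × 37.50 × 3.9749 = 2.9038 mm/d
Over 5 days: 2.9038 × 5 = 14.519 mm

14.5 mm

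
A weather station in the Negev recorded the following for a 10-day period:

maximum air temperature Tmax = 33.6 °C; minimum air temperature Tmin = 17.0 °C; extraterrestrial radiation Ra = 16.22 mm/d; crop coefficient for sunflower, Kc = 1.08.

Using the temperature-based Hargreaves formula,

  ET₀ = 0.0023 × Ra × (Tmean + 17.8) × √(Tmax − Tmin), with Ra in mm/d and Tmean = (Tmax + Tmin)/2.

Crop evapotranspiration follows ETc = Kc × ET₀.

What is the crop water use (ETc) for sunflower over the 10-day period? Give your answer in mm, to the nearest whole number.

71 mm

Tmean = (33.6 + 17.0)/2 = 25.30 °C
ET₀ = 0.0023 × 16.22 × (25.30 + 17.8) × √16.6 = 0.0023 × 16.22 × 43.10 × 4.0743 = 6.5510 mm/d
ETc = Kc × ET₀ = 1.08 × 6.5510 = 7.0751 mm/d
Over 10 days: 7.0751 × 10 = 70.751 mm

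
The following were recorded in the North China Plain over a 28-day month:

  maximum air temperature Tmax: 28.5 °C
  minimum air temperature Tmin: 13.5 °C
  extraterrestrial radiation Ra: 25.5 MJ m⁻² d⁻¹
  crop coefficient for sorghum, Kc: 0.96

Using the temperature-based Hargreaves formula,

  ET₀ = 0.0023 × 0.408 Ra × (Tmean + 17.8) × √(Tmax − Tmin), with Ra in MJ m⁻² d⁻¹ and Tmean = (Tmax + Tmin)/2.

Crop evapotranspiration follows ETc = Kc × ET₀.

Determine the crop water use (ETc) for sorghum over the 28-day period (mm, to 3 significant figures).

96.7 mm

Tmean = (28.5 + 13.5)/2 = 21.00 °C
0.408 Ra = 0.408 × 25.5 = 10.4040 mm/d equivalent
ET₀ = 0.0023 × 10.4040 × (21.00 + 17.8) × √15.0 = 0.0023 × 10.4040 × 38.80 × 3.8730 = 3.5959 mm/d
ETc = Kc × ET₀ = 0.96 × 3.5959 = 3.4521 mm/d
Over 28 days: 3.4521 × 28 = 96.659 mm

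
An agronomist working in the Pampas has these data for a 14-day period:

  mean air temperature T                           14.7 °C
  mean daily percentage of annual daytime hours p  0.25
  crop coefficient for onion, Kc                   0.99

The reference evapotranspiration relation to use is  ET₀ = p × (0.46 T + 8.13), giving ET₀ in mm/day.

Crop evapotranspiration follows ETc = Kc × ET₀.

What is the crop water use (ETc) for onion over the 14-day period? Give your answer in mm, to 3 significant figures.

51.6 mm

ET₀ = 0.25 × (0.46 × 14.7 + 8.13) = 0.25 × 14.892 = 3.7230 mm/d
ETc = Kc × ET₀ = 0.99 × 3.7230 = 3.6858 mm/d
Over 14 days: 3.6858 × 14 = 51.601 mm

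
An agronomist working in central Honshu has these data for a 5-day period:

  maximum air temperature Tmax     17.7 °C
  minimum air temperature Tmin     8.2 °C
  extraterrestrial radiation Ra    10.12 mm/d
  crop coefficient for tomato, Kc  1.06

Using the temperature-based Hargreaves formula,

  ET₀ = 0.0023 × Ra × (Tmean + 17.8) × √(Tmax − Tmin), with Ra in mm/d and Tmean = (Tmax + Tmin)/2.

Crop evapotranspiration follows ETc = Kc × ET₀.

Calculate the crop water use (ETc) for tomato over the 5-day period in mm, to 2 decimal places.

Tmean = (17.7 + 8.2)/2 = 12.95 °C
ET₀ = 0.0023 × 10.12 × (12.95 + 17.8) × √9.5 = 0.0023 × 10.12 × 30.75 × 3.0822 = 2.2060 mm/d
ETc = Kc × ET₀ = 1.06 × 2.2060 = 2.3384 mm/d
Over 5 days: 2.3384 × 5 = 11.692 mm

11.69 mm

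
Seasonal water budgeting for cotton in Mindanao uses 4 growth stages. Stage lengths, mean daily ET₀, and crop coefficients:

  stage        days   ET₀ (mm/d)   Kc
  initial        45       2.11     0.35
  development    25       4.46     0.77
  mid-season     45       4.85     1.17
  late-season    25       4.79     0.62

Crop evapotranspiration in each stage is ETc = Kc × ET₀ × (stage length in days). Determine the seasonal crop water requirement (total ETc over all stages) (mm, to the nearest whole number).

449 mm

initial: 0.35 × 2.11 × 45 = 33.23 mm
development: 0.77 × 4.46 × 25 = 85.86 mm
mid-season: 1.17 × 4.85 × 45 = 255.35 mm
late-season: 0.62 × 4.79 × 25 = 74.25 mm
Seasonal total = 448.69 mm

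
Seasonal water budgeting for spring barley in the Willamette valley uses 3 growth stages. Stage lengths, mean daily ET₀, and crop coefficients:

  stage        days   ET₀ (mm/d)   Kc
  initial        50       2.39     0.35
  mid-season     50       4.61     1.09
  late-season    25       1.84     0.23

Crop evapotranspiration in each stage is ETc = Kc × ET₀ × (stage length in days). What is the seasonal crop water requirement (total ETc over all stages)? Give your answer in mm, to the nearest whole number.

304 mm

initial: 0.35 × 2.39 × 50 = 41.83 mm
mid-season: 1.09 × 4.61 × 50 = 251.25 mm
late-season: 0.23 × 1.84 × 25 = 10.58 mm
Seasonal total = 303.66 mm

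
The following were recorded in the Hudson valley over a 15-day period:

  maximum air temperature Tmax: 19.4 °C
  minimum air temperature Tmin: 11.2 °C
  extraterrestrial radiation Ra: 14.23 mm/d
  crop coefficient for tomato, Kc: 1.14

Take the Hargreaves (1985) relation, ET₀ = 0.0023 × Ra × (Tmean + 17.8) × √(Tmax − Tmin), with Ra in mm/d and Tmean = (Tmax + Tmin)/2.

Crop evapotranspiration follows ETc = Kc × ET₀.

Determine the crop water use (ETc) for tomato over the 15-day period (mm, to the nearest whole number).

53 mm

Tmean = (19.4 + 11.2)/2 = 15.30 °C
ET₀ = 0.0023 × 14.23 × (15.30 + 17.8) × √8.2 = 0.0023 × 14.23 × 33.10 × 2.8636 = 3.1022 mm/d
ETc = Kc × ET₀ = 1.14 × 3.1022 = 3.5365 mm/d
Over 15 days: 3.5365 × 15 = 53.048 mm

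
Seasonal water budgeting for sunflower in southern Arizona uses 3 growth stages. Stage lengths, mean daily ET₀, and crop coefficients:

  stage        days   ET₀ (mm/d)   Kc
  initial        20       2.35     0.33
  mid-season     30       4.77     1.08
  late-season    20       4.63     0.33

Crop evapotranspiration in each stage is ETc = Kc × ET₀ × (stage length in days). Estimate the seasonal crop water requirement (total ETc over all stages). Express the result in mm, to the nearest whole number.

initial: 0.33 × 2.35 × 20 = 15.51 mm
mid-season: 1.08 × 4.77 × 30 = 154.55 mm
late-season: 0.33 × 4.63 × 20 = 30.56 mm
Seasonal total = 200.62 mm

201 mm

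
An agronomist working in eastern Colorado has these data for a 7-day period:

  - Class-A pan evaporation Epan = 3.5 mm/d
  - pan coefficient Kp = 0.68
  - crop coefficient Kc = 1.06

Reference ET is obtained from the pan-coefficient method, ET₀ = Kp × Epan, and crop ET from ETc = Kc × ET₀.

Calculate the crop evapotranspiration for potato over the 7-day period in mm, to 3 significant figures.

17.7 mm

ET₀ = 0.68 × 3.5 = 2.3800 mm/d
ETc = Kc × ET₀ = 1.06 × 2.3800 = 2.5228 mm/d
Over 7 days: 2.5228 × 7 = 17.660 mm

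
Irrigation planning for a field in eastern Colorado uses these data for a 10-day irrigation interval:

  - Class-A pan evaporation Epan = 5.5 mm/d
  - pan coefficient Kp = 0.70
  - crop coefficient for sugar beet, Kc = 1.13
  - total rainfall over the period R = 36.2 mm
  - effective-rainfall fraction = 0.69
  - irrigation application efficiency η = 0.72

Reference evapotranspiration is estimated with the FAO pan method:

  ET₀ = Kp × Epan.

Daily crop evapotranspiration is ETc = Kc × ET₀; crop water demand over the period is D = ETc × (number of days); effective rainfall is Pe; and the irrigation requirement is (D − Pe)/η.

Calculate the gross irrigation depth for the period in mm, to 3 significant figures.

ET₀ = 0.70 × 5.5 = 3.8500 mm/d
ETc = Kc × ET₀ = 1.13 × 3.8500 = 4.3505 mm/d
Crop demand D = ETc × 10 d = 4.3505 × 10 = 43.505 mm
Pe = 0.69 × 36.2 = 24.978 mm
D − Pe = 43.505 − 24.978 = 18.527 mm
Gross irrigation = 18.527 / 0.72 = 25.732 mm

25.7 mm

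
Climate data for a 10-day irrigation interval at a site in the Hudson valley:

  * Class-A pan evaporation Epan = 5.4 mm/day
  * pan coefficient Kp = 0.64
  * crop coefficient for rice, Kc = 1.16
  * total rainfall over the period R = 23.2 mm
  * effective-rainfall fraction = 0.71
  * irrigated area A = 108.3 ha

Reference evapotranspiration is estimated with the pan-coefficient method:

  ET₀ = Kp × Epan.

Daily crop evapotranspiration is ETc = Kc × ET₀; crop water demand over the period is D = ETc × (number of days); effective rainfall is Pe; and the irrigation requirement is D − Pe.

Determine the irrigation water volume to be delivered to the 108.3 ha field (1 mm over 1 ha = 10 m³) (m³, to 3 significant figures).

25600 m³

ET₀ = 0.64 × 5.4 = 3.4560 mm/d
ETc = Kc × ET₀ = 1.16 × 3.4560 = 4.0090 mm/d
Crop demand D = ETc × 10 d = 4.0090 × 10 = 40.090 mm
Pe = 0.71 × 23.2 = 16.472 mm
D − Pe = 40.090 − 16.472 = 23.618 mm
Volume = 23.618 mm × 108.3 ha × 10 = 25578.3 m³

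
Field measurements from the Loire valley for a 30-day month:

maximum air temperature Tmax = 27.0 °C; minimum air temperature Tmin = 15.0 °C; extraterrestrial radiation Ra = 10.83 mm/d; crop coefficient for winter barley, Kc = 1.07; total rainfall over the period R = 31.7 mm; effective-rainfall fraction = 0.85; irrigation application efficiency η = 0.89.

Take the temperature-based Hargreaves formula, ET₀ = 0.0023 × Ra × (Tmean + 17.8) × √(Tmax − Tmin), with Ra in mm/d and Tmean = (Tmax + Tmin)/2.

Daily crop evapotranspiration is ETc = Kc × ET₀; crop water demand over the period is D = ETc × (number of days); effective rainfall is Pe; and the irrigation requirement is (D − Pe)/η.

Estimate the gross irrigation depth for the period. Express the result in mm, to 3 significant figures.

Tmean = (27.0 + 15.0)/2 = 21.00 °C
ET₀ = 0.0023 × 10.83 × (21.00 + 17.8) × √12.0 = 0.0023 × 10.83 × 38.80 × 3.4641 = 3.3479 mm/d
ETc = Kc × ET₀ = 1.07 × 3.3479 = 3.5823 mm/d
Crop demand D = ETc × 30 d = 3.5823 × 30 = 107.469 mm
Pe = 0.85 × 31.7 = 26.945 mm
D − Pe = 107.469 − 26.945 = 80.524 mm
Gross irrigation = 80.524 / 0.89 = 90.476 mm

90.5 mm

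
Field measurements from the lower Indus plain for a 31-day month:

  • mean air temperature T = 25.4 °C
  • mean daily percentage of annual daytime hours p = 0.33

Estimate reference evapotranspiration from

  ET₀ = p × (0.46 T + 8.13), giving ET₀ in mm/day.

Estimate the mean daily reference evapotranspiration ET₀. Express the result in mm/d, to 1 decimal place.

ET₀ = 0.33 × (0.46 × 25.4 + 8.13) = 0.33 × 19.814 = 6.5386 mm/d

6.5 mm/d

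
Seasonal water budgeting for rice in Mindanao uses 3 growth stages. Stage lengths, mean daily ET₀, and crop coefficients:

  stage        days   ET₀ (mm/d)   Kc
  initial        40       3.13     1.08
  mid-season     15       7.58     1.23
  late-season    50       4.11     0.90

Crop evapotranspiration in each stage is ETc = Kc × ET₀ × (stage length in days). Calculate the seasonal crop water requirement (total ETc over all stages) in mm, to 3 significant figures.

460 mm

initial: 1.08 × 3.13 × 40 = 135.22 mm
mid-season: 1.23 × 7.58 × 15 = 139.85 mm
late-season: 0.90 × 4.11 × 50 = 184.95 mm
Seasonal total = 460.02 mm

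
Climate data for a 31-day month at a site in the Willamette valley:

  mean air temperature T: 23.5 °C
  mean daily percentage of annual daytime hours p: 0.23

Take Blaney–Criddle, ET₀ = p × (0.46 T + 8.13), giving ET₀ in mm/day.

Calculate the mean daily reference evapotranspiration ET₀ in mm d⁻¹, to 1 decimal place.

4.4 mm d⁻¹

ET₀ = 0.23 × (0.46 × 23.5 + 8.13) = 0.23 × 18.940 = 4.3562 mm/d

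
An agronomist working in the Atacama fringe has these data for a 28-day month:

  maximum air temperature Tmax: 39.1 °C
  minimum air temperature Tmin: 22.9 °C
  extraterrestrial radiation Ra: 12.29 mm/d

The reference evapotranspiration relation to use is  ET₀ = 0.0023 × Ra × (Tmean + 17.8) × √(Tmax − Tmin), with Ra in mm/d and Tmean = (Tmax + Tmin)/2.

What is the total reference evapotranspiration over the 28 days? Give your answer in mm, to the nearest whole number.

155 mm

Tmean = (39.1 + 22.9)/2 = 31.00 °C
ET₀ = 0.0023 × 12.29 × (31.00 + 17.8) × √16.2 = 0.0023 × 12.29 × 48.80 × 4.0249 = 5.5521 mm/d
Over 28 days: 5.5521 × 28 = 155.459 mm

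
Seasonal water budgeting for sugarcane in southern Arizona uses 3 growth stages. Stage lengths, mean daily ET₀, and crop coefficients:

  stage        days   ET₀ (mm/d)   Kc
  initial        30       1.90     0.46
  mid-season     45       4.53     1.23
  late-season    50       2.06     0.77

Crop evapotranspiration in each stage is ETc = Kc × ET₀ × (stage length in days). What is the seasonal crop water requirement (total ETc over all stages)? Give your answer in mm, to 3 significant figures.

356 mm

initial: 0.46 × 1.90 × 30 = 26.22 mm
mid-season: 1.23 × 4.53 × 45 = 250.74 mm
late-season: 0.77 × 2.06 × 50 = 79.31 mm
Seasonal total = 356.27 mm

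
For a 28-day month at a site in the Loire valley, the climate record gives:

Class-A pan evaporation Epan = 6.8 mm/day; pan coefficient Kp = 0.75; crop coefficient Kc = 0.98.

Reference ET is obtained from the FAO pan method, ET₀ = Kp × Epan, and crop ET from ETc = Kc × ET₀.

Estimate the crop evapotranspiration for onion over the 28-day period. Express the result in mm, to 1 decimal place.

139.9 mm

ET₀ = 0.75 × 6.8 = 5.1000 mm/d
ETc = Kc × ET₀ = 0.98 × 5.1000 = 4.9980 mm/d
Over 28 days: 4.9980 × 28 = 139.944 mm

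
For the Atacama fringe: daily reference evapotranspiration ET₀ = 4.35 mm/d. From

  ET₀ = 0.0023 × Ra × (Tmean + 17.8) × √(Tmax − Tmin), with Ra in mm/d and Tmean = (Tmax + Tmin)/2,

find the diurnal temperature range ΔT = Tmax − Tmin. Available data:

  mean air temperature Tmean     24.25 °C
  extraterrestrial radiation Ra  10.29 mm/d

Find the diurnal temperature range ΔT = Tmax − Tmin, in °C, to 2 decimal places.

19.11 °C

√ΔT = ET₀ / [0.0023 × Ra × (Tmean+17.8)] = 4.35 / (0.0023 × 10.29 × 42.05) = 4.3710
ΔT = 4.3710² = 19.106 °C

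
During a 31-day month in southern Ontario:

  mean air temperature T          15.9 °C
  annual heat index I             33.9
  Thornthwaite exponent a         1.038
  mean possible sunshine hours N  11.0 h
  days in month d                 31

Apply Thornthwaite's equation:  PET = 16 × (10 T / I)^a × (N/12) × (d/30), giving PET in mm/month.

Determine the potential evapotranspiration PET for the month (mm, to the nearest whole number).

75 mm

10T/I = 10 × 15.9 / 33.9 = 4.6903
(10T/I)^a = 4.6903^1.038 = 4.9740
Uncorrected PET = 16 × 4.9740 = 79.584 mm
Correction = (N/12)(d/30) = (11.0/12)(31/30) = 0.9472
PET = 79.584 × 0.9472 = 75.382 mm/month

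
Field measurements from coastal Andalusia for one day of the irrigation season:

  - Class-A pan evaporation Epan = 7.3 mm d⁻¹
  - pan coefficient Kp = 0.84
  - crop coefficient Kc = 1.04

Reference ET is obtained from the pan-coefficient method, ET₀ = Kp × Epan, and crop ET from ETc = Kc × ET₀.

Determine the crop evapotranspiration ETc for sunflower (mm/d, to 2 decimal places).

ET₀ = 0.84 × 7.3 = 6.1320 mm/d
ETc = Kc × ET₀ = 1.04 × 6.1320 = 6.3773 mm/d

6.38 mm/d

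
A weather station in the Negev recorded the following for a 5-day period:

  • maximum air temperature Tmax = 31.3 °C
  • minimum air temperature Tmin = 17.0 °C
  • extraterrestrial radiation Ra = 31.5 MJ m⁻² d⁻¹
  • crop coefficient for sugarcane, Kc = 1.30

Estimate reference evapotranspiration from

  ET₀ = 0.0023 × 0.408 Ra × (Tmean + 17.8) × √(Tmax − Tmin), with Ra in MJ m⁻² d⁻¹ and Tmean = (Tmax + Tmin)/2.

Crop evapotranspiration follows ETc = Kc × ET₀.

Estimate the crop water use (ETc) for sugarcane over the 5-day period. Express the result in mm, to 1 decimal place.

Tmean = (31.3 + 17.0)/2 = 24.15 °C
0.408 Ra = 0.408 × 31.5 = 12.8520 mm/d equivalent
ET₀ = 0.0023 × 12.8520 × (24.15 + 17.8) × √14.3 = 0.0023 × 12.8520 × 41.95 × 3.7815 = 4.6892 mm/d
ETc = Kc × ET₀ = 1.30 × 4.6892 = 6.0960 mm/d
Over 5 days: 6.0960 × 5 = 30.480 mm

30.5 mm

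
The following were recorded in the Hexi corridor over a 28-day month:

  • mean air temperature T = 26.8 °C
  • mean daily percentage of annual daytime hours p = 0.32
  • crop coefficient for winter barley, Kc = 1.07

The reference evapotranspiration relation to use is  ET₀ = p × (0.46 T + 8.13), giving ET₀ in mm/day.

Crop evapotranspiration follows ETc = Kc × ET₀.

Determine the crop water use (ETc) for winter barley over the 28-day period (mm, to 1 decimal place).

196.1 mm

ET₀ = 0.32 × (0.46 × 26.8 + 8.13) = 0.32 × 20.458 = 6.5466 mm/d
ETc = Kc × ET₀ = 1.07 × 6.5466 = 7.0049 mm/d
Over 28 days: 7.0049 × 28 = 196.137 mm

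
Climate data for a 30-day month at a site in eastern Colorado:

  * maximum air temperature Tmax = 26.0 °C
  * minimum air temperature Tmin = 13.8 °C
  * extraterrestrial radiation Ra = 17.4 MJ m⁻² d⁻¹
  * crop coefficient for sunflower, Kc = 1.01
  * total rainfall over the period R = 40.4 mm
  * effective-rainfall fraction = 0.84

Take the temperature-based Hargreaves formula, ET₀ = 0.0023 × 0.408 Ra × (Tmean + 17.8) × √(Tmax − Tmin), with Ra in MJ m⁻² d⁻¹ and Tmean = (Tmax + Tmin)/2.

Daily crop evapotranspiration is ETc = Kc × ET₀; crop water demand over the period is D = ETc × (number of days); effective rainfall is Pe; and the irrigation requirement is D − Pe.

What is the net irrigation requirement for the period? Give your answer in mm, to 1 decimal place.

31.2 mm

Tmean = (26.0 + 13.8)/2 = 19.90 °C
0.408 Ra = 0.408 × 17.4 = 7.0992 mm/d equivalent
ET₀ = 0.0023 × 7.0992 × (19.90 + 17.8) × √12.2 = 0.0023 × 7.0992 × 37.70 × 3.4928 = 2.1501 mm/d
ETc = Kc × ET₀ = 1.01 × 2.1501 = 2.1716 mm/d
Crop demand D = ETc × 30 d = 2.1716 × 30 = 65.148 mm
Pe = 0.84 × 40.4 = 33.936 mm
D − Pe = 65.148 − 33.936 = 31.212 mm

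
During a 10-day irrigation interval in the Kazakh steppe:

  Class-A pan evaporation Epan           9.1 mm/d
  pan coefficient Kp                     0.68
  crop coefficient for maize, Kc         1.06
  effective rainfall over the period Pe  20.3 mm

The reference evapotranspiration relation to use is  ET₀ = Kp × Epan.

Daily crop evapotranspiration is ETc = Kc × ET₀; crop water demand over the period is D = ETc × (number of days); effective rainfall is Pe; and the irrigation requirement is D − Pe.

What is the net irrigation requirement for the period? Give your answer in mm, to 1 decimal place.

ET₀ = 0.68 × 9.1 = 6.1880 mm/d
ETc = Kc × ET₀ = 1.06 × 6.1880 = 6.5593 mm/d
Crop demand D = ETc × 10 d = 6.5593 × 10 = 65.593 mm
D − Pe = 65.593 − 20.3 = 45.293 mm

45.3 mm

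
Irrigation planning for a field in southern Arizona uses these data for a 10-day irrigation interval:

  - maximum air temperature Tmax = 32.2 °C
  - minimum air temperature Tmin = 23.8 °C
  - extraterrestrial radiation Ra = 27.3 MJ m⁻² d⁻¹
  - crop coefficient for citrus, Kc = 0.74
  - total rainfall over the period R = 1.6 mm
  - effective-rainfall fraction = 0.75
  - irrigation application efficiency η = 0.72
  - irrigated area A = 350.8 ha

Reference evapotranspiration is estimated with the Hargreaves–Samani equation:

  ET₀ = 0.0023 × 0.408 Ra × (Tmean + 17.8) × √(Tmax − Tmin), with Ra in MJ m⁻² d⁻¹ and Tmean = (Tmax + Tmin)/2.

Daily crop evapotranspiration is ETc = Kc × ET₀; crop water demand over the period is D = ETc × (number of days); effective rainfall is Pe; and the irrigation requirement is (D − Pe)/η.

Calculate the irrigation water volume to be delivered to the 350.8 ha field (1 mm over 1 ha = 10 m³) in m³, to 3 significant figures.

117000 m³

Tmean = (32.2 + 23.8)/2 = 28.00 °C
0.408 Ra = 0.408 × 27.3 = 11.1384 mm/d equivalent
ET₀ = 0.0023 × 11.1384 × (28.00 + 17.8) × √8.4 = 0.0023 × 11.1384 × 45.80 × 2.8983 = 3.4006 mm/d
ETc = Kc × ET₀ = 0.74 × 3.4006 = 2.5164 mm/d
Crop demand D = ETc × 10 d = 2.5164 × 10 = 25.164 mm
Pe = 0.75 × 1.6 = 1.200 mm
D − Pe = 25.164 − 1.200 = 23.964 mm
Gross irrigation = 23.964 / 0.72 = 33.283 mm
Volume = 33.283 mm × 350.8 ha × 10 = 116756.8 m³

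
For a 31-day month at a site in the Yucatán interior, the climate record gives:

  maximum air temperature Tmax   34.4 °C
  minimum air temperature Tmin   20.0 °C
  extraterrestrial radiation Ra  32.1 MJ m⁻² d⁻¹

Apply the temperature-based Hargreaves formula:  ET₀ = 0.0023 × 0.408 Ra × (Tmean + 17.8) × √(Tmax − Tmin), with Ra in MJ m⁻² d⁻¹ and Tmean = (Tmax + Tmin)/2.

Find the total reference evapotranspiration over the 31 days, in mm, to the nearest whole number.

159 mm

Tmean = (34.4 + 20.0)/2 = 27.20 °C
0.408 Ra = 0.408 × 32.1 = 13.0968 mm/d equivalent
ET₀ = 0.0023 × 13.0968 × (27.20 + 17.8) × √14.4 = 0.0023 × 13.0968 × 45.00 × 3.7947 = 5.1438 mm/d
Over 31 days: 5.1438 × 31 = 159.458 mm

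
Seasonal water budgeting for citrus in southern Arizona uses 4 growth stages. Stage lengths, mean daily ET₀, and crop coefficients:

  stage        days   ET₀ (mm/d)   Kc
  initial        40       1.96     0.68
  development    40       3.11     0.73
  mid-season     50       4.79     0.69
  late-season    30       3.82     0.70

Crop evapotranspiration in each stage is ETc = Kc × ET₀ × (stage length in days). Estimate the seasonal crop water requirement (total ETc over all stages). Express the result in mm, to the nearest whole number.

390 mm

initial: 0.68 × 1.96 × 40 = 53.31 mm
development: 0.73 × 3.11 × 40 = 90.81 mm
mid-season: 0.69 × 4.79 × 50 = 165.26 mm
late-season: 0.70 × 3.82 × 30 = 80.22 mm
Seasonal total = 389.60 mm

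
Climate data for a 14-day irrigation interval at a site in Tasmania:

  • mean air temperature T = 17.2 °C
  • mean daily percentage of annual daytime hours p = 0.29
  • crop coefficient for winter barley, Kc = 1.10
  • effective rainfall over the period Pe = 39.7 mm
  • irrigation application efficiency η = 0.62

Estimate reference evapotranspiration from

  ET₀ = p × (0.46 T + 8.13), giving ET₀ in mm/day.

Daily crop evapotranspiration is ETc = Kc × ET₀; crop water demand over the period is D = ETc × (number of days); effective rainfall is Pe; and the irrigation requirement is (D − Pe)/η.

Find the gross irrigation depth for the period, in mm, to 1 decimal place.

51.5 mm

ET₀ = 0.29 × (0.46 × 17.2 + 8.13) = 0.29 × 16.042 = 4.6522 mm/d
ETc = Kc × ET₀ = 1.10 × 4.6522 = 5.1174 mm/d
Crop demand D = ETc × 14 d = 5.1174 × 14 = 71.644 mm
D − Pe = 71.644 − 39.7 = 31.944 mm
Gross irrigation = 31.944 / 0.62 = 51.523 mm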